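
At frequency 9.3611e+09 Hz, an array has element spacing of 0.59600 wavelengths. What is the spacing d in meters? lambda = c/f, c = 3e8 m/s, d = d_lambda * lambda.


lambda = c / f = 3.0000e+08 / 9.3611e+09 = 0.03204752 m
d = 0.59600 * 0.03204752 = 0.01910 m

0.01910 m


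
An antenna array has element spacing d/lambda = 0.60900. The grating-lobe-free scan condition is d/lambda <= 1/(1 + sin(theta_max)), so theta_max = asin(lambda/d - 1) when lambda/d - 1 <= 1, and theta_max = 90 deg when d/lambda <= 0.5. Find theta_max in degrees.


lambda/d - 1 = 1/0.60900 - 1 = 0.6420361
theta_max = asin(0.6420361) = 39.94 deg

39.94 deg


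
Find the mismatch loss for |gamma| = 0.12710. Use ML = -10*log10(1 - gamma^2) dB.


ML = -10 * log10(1 - 0.12710^2) = -10 * log10(0.98384559) = 0.07073 dB

0.07073 dB


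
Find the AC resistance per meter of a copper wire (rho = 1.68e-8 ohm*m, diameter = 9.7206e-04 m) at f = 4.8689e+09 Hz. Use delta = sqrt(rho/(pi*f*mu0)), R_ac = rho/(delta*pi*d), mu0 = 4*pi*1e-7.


delta = sqrt(1.68e-8 / (pi * 4.8689e+09 * 4*pi*1e-7)) = 9.348875e-07 m
R_ac = 1.68e-8 / (9.348875e-07 * pi * 9.7206e-04) = 5.884 ohm/m

5.884 ohm/m


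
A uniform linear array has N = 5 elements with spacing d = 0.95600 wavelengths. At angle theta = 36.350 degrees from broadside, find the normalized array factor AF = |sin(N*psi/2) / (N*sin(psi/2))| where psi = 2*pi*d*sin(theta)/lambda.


psi = 2*pi*0.95600*sin(36.350 deg) = 3.560284 rad
AF = |sin(5*3.560284/2) / (5*sin(3.560284/2))| = 0.1023

0.1023


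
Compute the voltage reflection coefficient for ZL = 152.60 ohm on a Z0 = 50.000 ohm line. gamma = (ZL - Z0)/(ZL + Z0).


gamma = (152.60 - 50.000) / (152.60 + 50.000) = 0.5064

0.5064


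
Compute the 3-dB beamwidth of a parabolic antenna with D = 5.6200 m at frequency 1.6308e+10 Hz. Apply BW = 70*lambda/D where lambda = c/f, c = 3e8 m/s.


lambda = c / f = 3.0000e+08 / 1.6308e+10 = 0.01839588 m
BW = 70 * 0.01839588 / 5.6200 = 0.2291 deg

0.2291 deg


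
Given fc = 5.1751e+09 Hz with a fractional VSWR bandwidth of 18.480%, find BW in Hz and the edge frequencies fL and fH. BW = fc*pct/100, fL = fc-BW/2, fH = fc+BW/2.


BW = 5.1751e+09 * 18.480/100 = 9.563585e+08 Hz
fL = 5.1751e+09 - 9.563585e+08/2 = 4.697e+09 Hz
fH = 5.1751e+09 + 9.563585e+08/2 = 5.653e+09 Hz

BW=9.564e+08 Hz, fL=4.697e+09 Hz, fH=5.653e+09 Hz


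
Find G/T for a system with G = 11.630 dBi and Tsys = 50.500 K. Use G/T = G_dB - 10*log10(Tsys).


G/T = 11.630 - 10*log10(50.500) = 11.630 - 17.03291 = -5.403 dB/K

-5.403 dB/K


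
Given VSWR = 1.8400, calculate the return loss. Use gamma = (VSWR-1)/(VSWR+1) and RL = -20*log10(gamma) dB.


gamma = (1.8400 - 1) / (1.8400 + 1) = 0.2957746
RL = -20 * log10(0.2957746) = 10.58 dB

10.58 dB


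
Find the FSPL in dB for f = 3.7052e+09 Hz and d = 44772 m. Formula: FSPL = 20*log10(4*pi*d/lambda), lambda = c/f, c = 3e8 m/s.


lambda = c / f = 3.0000e+08 / 3.7052e+09 = 0.08096729 m
FSPL = 20 * log10(4*pi*44772/0.08096729) = 136.8 dB

136.8 dB


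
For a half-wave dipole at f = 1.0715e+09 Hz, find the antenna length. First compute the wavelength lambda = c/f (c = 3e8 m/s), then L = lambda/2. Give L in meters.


lambda = c / f = 3.0000e+08 / 1.0715e+09 = 0.2799813 m
L = lambda / 2 = 0.2799813 / 2 = 0.1400 m

0.1400 m


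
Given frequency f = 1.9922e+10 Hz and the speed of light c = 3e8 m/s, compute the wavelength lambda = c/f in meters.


lambda = c / f = 3.0000e+08 / 1.9922e+10 = 0.01506 m

0.01506 m


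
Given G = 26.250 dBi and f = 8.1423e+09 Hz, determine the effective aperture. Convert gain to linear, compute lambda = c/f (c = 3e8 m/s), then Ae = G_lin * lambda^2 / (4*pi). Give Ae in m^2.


lambda = c / f = 3.0000e+08 / 8.1423e+09 = 0.03684463 m
G_linear = 10^(26.250/10) = 421.6965
Ae = G_linear * lambda^2 / (4*pi) = 421.6965 * 0.03684463^2 / (4*pi) = 0.04556 m^2

0.04556 m^2


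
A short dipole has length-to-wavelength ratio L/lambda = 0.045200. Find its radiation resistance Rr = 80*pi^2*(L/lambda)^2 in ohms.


Rr = 80 * pi^2 * (0.045200)^2 = 80 * 9.869604 * 2.043040e-03 = 1.613 ohm

1.613 ohm


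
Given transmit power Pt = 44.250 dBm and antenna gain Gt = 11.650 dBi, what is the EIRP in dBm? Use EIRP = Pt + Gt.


EIRP = Pt + Gt = 44.250 + 11.650 = 55.90 dBm

55.90 dBm


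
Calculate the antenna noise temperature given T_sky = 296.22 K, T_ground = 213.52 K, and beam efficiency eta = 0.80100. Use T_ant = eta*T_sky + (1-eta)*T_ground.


T_ant = 0.80100 * 296.22 + (1 - 0.80100) * 213.52 = 279.8 K

279.8 K


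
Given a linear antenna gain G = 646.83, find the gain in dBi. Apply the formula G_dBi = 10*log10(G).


G_dBi = 10 * log10(646.83) = 28.11 dBi

28.11 dBi


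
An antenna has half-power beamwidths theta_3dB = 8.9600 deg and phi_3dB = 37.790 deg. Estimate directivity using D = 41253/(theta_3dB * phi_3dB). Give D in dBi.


D_linear = 41253 / (8.9600 * 37.790) = 121.8346
D_dBi = 10 * log10(121.8346) = 20.86 dBi

20.86 dBi


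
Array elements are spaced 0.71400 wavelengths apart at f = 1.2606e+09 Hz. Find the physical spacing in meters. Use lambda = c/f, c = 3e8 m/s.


lambda = c / f = 3.0000e+08 / 1.2606e+09 = 0.2379819 m
d = 0.71400 * 0.2379819 = 0.1699 m

0.1699 m


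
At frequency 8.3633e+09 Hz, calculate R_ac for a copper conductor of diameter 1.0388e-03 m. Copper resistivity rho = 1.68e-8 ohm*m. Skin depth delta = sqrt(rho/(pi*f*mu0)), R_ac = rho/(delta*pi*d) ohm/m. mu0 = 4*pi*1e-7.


delta = sqrt(1.68e-8 / (pi * 8.3633e+09 * 4*pi*1e-7)) = 7.133225e-07 m
R_ac = 1.68e-8 / (7.133225e-07 * pi * 1.0388e-03) = 7.217 ohm/m

7.217 ohm/m


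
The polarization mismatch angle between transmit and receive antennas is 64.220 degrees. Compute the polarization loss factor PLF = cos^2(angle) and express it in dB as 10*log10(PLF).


PLF_linear = cos^2(64.220 deg) = 0.1891526
PLF_dB = 10 * log10(0.1891526) = -7.232 dB

-7.232 dB


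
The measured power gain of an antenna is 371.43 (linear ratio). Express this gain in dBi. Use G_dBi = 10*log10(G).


G_dBi = 10 * log10(371.43) = 25.70 dBi

25.70 dBi


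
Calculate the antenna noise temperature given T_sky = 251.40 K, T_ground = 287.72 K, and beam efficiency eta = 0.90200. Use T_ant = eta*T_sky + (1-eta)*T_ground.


T_ant = 0.90200 * 251.40 + (1 - 0.90200) * 287.72 = 255.0 K

255.0 K


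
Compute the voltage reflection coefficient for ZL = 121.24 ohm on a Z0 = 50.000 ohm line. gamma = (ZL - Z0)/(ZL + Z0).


gamma = (121.24 - 50.000) / (121.24 + 50.000) = 0.4160

0.4160


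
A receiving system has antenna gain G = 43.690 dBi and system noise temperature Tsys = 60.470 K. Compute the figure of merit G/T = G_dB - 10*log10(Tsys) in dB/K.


G/T = 43.690 - 10*log10(60.470) = 43.690 - 17.81540 = 25.87 dB/K

25.87 dB/K


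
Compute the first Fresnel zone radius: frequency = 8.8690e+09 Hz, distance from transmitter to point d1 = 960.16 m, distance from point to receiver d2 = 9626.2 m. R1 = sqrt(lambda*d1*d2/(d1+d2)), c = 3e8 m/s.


lambda = c / f = 3.0000e+08 / 8.8690e+09 = 0.03382568 m
R1 = sqrt(0.03382568 * 960.16 * 9626.2 / (960.16 + 9626.2)) = 5.434 m

5.434 m


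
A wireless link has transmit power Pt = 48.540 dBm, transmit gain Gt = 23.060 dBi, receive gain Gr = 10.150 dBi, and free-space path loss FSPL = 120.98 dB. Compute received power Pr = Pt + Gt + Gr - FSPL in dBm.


Pr = 48.540 + 23.060 + 10.150 - 120.98 = -39.23 dBm

-39.23 dBm


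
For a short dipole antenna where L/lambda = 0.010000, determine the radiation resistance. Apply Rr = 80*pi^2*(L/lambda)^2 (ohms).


Rr = 80 * pi^2 * (0.010000)^2 = 80 * 9.869604 * 1.000000e-04 = 0.07896 ohm

0.07896 ohm


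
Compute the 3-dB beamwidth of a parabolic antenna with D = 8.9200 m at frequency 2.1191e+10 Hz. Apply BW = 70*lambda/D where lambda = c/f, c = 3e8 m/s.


lambda = c / f = 3.0000e+08 / 2.1191e+10 = 0.01415695 m
BW = 70 * 0.01415695 / 8.9200 = 0.1111 deg

0.1111 deg


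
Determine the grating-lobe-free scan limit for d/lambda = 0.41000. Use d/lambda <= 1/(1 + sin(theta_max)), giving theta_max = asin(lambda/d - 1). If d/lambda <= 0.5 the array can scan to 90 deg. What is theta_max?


lambda/d - 1 = 1/0.41000 - 1 = 1.439024 >= 1
d/lambda <= 0.5, so the array can scan to endfire without grating lobes: theta_max = 90 deg

90 deg


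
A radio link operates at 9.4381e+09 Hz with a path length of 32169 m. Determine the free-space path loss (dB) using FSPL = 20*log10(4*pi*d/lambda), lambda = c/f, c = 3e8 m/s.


lambda = c / f = 3.0000e+08 / 9.4381e+09 = 0.03178606 m
FSPL = 20 * log10(4*pi*32169/0.03178606) = 142.1 dB

142.1 dB


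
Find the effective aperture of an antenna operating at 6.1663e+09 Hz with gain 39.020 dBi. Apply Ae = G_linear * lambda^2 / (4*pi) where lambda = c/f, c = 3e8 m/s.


lambda = c / f = 3.0000e+08 / 6.1663e+09 = 0.04865154 m
G_linear = 10^(39.020/10) = 7979.947
Ae = G_linear * lambda^2 / (4*pi) = 7979.947 * 0.04865154^2 / (4*pi) = 1.503 m^2

1.503 m^2


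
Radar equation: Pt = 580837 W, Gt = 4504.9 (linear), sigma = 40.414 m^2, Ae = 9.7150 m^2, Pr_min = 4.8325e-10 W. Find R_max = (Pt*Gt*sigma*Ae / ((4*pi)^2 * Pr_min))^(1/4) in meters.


R^4 = 580837*4504.9*40.414*9.7150 / ((4*pi)^2 * 4.8325e-10) = 1.346240e+19
R_max = 1.346240e+19^0.25 = 60573 m

60573 m


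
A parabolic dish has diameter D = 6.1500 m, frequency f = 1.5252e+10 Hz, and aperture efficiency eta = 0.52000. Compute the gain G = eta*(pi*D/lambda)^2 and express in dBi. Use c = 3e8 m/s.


lambda = c / f = 3.0000e+08 / 1.5252e+10 = 0.01966955 m
G_linear = 0.52000 * (pi * 6.1500 / 0.01966955)^2 = 501723.5
G_dBi = 10 * log10(501723.5) = 57.00 dBi

57.00 dBi


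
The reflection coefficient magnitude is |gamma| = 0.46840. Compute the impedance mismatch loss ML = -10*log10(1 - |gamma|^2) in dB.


ML = -10 * log10(1 - 0.46840^2) = -10 * log10(0.78060144) = 1.076 dB

1.076 dB


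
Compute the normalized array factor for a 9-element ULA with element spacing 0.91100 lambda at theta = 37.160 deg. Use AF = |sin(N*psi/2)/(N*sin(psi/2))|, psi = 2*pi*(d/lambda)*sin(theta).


psi = 2*pi*0.91100*sin(37.160 deg) = 3.457530 rad
AF = |sin(9*3.457530/2) / (9*sin(3.457530/2))| = 0.01671

0.01671


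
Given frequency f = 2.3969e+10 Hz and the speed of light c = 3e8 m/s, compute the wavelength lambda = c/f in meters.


lambda = c / f = 3.0000e+08 / 2.3969e+10 = 0.01252 m

0.01252 m


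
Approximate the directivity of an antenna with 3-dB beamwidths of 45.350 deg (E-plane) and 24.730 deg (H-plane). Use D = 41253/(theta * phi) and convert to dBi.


D_linear = 41253 / (45.350 * 24.730) = 36.78359
D_dBi = 10 * log10(36.78359) = 15.66 dBi

15.66 dBi


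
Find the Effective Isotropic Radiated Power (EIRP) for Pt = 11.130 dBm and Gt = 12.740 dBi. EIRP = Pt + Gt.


EIRP = Pt + Gt = 11.130 + 12.740 = 23.87 dBm

23.87 dBm


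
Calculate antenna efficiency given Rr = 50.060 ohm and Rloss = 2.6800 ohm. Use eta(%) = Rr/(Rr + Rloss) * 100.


eta = 50.060 / (50.060 + 2.6800) * 100 = 94.92%

94.92%


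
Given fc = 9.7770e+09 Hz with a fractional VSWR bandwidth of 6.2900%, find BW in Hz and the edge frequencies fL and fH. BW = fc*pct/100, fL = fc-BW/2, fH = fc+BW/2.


BW = 9.7770e+09 * 6.2900/100 = 6.149733e+08 Hz
fL = 9.7770e+09 - 6.149733e+08/2 = 9.470e+09 Hz
fH = 9.7770e+09 + 6.149733e+08/2 = 1.008e+10 Hz

BW=6.150e+08 Hz, fL=9.470e+09 Hz, fH=1.008e+10 Hz


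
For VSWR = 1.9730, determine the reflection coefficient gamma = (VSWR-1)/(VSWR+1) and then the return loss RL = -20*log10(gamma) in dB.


gamma = (1.9730 - 1) / (1.9730 + 1) = 0.3272788
RL = -20 * log10(0.3272788) = 9.702 dB

9.702 dB


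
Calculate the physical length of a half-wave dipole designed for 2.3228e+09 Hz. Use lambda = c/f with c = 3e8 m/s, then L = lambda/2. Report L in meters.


lambda = c / f = 3.0000e+08 / 2.3228e+09 = 0.1291545 m
L = lambda / 2 = 0.1291545 / 2 = 0.06458 m

0.06458 m


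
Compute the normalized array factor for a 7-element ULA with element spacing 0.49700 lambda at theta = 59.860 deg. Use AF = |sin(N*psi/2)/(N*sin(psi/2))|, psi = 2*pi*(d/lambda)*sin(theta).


psi = 2*pi*0.49700*sin(59.860 deg) = 2.700552 rad
AF = |sin(7*2.700552/2) / (7*sin(2.700552/2))| = 3.975e-03

3.975e-03


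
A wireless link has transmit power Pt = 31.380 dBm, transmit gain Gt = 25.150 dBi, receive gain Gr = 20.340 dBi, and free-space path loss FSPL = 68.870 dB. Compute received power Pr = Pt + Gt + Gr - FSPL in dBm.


Pr = 31.380 + 25.150 + 20.340 - 68.870 = 8.00 dBm

8.00 dBm


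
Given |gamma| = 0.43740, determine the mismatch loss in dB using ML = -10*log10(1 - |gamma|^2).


ML = -10 * log10(1 - 0.43740^2) = -10 * log10(0.80868124) = 0.9222 dB

0.9222 dB


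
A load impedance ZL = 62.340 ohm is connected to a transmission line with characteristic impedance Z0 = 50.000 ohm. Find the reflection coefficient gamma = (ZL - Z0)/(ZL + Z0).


gamma = (62.340 - 50.000) / (62.340 + 50.000) = 0.1098

0.1098


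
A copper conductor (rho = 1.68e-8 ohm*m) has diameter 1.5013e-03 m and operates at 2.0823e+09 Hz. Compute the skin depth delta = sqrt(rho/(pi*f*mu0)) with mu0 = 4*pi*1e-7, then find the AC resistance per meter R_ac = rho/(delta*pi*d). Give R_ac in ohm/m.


delta = sqrt(1.68e-8 / (pi * 2.0823e+09 * 4*pi*1e-7)) = 1.429562e-06 m
R_ac = 1.68e-8 / (1.429562e-06 * pi * 1.5013e-03) = 2.492 ohm/m

2.492 ohm/m


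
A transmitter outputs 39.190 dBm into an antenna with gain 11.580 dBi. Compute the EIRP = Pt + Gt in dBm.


EIRP = Pt + Gt = 39.190 + 11.580 = 50.77 dBm

50.77 dBm


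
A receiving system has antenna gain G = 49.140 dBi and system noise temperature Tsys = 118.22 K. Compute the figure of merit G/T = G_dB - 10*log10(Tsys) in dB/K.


G/T = 49.140 - 10*log10(118.22) = 49.140 - 20.72691 = 28.41 dB/K

28.41 dB/K


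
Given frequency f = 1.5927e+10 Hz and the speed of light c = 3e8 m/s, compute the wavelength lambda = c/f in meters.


lambda = c / f = 3.0000e+08 / 1.5927e+10 = 0.01884 m

0.01884 m


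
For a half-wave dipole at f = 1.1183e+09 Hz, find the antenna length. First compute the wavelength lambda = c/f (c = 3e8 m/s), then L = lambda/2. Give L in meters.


lambda = c / f = 3.0000e+08 / 1.1183e+09 = 0.2682643 m
L = lambda / 2 = 0.2682643 / 2 = 0.1341 m

0.1341 m


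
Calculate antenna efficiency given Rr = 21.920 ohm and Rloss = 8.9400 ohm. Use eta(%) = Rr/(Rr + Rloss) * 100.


eta = 21.920 / (21.920 + 8.9400) * 100 = 71.03%

71.03%


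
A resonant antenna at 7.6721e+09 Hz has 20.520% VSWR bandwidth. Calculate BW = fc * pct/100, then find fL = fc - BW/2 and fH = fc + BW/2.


BW = 7.6721e+09 * 20.520/100 = 1.574315e+09 Hz
fL = 7.6721e+09 - 1.574315e+09/2 = 6.885e+09 Hz
fH = 7.6721e+09 + 1.574315e+09/2 = 8.459e+09 Hz

BW=1.574e+09 Hz, fL=6.885e+09 Hz, fH=8.459e+09 Hz


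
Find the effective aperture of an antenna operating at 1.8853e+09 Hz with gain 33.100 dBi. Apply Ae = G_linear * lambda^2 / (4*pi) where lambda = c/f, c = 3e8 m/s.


lambda = c / f = 3.0000e+08 / 1.8853e+09 = 0.1591259 m
G_linear = 10^(33.100/10) = 2041.738
Ae = G_linear * lambda^2 / (4*pi) = 2041.738 * 0.1591259^2 / (4*pi) = 4.114 m^2

4.114 m^2


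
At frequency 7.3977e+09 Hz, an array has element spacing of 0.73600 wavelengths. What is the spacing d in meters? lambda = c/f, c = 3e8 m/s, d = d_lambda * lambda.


lambda = c / f = 3.0000e+08 / 7.3977e+09 = 0.04055314 m
d = 0.73600 * 0.04055314 = 0.02985 m

0.02985 m


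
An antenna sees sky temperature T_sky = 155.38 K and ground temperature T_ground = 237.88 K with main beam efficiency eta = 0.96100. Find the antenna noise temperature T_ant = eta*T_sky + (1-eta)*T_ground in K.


T_ant = 0.96100 * 155.38 + (1 - 0.96100) * 237.88 = 158.6 K

158.6 K


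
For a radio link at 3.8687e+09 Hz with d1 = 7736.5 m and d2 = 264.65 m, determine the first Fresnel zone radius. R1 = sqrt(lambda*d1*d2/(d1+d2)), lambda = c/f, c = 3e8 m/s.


lambda = c / f = 3.0000e+08 / 3.8687e+09 = 0.07754543 m
R1 = sqrt(0.07754543 * 7736.5 * 264.65 / (7736.5 + 264.65)) = 4.455 m

4.455 m


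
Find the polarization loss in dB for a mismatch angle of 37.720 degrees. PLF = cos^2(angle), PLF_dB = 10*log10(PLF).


PLF_linear = cos^2(37.720 deg) = 0.6256969
PLF_dB = 10 * log10(0.6256969) = -2.036 dB

-2.036 dB


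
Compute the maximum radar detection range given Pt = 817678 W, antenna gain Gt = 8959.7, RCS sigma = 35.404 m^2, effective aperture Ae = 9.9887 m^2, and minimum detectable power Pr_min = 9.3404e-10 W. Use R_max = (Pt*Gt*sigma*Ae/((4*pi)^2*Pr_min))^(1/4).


R^4 = 817678*8959.7*35.404*9.9887 / ((4*pi)^2 * 9.3404e-10) = 1.756515e+19
R_max = 1.756515e+19^0.25 = 64739 m

64739 m


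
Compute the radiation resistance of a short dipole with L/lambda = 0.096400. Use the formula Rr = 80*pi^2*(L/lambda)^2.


Rr = 80 * pi^2 * (0.096400)^2 = 80 * 9.869604 * 9.292960e-03 = 7.337 ohm

7.337 ohm


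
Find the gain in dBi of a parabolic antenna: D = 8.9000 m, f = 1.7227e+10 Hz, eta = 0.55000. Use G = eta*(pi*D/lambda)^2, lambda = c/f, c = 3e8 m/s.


lambda = c / f = 3.0000e+08 / 1.7227e+10 = 0.01741452 m
G_linear = 0.55000 * (pi * 8.9000 / 0.01741452)^2 = 1.417815e+06
G_dBi = 10 * log10(1.417815e+06) = 61.52 dBi

61.52 dBi


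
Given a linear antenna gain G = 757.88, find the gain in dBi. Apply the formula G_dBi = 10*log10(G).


G_dBi = 10 * log10(757.88) = 28.80 dBi

28.80 dBi


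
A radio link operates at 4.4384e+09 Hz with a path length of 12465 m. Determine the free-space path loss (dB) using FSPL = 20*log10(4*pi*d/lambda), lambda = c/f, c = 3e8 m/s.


lambda = c / f = 3.0000e+08 / 4.4384e+09 = 0.06759193 m
FSPL = 20 * log10(4*pi*12465/0.06759193) = 127.3 dB

127.3 dB


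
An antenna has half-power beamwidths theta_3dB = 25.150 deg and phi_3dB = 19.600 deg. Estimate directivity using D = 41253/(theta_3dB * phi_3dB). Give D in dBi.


D_linear = 41253 / (25.150 * 19.600) = 83.68767
D_dBi = 10 * log10(83.68767) = 19.23 dBi

19.23 dBi


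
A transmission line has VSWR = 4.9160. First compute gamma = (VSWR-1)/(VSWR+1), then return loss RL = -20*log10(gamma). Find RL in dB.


gamma = (4.9160 - 1) / (4.9160 + 1) = 0.6619337
RL = -20 * log10(0.6619337) = 3.584 dB

3.584 dB


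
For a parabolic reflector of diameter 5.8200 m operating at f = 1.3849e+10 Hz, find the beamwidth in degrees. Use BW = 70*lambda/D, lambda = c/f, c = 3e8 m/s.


lambda = c / f = 3.0000e+08 / 1.3849e+10 = 0.02166221 m
BW = 70 * 0.02166221 / 5.8200 = 0.2605 deg

0.2605 deg


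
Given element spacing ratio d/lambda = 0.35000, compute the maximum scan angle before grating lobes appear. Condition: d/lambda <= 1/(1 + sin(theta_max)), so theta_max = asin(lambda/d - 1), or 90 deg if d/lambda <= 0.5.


lambda/d - 1 = 1/0.35000 - 1 = 1.857143 >= 1
d/lambda <= 0.5, so the array can scan to endfire without grating lobes: theta_max = 90 deg

90 deg


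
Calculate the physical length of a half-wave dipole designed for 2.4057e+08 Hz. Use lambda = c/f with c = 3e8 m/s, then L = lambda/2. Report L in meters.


lambda = c / f = 3.0000e+08 / 2.4057e+08 = 1.247038 m
L = lambda / 2 = 1.247038 / 2 = 0.6235 m

0.6235 m


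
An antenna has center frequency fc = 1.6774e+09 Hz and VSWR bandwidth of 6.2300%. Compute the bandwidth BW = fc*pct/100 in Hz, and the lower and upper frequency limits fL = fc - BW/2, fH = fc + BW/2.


BW = 1.6774e+09 * 6.2300/100 = 1.045020e+08 Hz
fL = 1.6774e+09 - 1.045020e+08/2 = 1.625e+09 Hz
fH = 1.6774e+09 + 1.045020e+08/2 = 1.730e+09 Hz

BW=1.045e+08 Hz, fL=1.625e+09 Hz, fH=1.730e+09 Hz


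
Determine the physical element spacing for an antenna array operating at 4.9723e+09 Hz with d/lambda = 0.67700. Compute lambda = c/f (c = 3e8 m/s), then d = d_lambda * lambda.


lambda = c / f = 3.0000e+08 / 4.9723e+09 = 0.06033425 m
d = 0.67700 * 0.06033425 = 0.04085 m

0.04085 m


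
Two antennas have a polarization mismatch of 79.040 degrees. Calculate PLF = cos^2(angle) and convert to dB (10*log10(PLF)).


PLF_linear = cos^2(79.040 deg) = 0.03614700
PLF_dB = 10 * log10(0.03614700) = -14.42 dB

-14.42 dB


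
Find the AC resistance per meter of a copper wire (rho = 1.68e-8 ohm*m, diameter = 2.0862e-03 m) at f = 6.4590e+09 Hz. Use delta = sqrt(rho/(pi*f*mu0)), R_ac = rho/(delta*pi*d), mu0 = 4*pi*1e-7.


delta = sqrt(1.68e-8 / (pi * 6.4590e+09 * 4*pi*1e-7)) = 8.116936e-07 m
R_ac = 1.68e-8 / (8.116936e-07 * pi * 2.0862e-03) = 3.158 ohm/m

3.158 ohm/m


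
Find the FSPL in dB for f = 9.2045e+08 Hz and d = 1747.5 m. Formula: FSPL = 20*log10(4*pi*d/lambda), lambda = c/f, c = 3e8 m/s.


lambda = c / f = 3.0000e+08 / 9.2045e+08 = 0.3259275 m
FSPL = 20 * log10(4*pi*1747.5/0.3259275) = 96.57 dB

96.57 dB


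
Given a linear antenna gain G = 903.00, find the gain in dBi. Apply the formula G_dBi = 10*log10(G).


G_dBi = 10 * log10(903.00) = 29.56 dBi

29.56 dBi


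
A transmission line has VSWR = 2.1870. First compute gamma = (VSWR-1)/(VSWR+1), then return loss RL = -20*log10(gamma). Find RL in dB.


gamma = (2.1870 - 1) / (2.1870 + 1) = 0.3724506
RL = -20 * log10(0.3724506) = 8.579 dB

8.579 dB


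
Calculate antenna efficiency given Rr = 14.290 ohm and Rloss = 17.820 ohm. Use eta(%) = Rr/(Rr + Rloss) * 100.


eta = 14.290 / (14.290 + 17.820) * 100 = 44.50%

44.50%


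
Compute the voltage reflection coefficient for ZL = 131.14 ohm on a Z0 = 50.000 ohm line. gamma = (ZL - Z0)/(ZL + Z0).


gamma = (131.14 - 50.000) / (131.14 + 50.000) = 0.4479

0.4479


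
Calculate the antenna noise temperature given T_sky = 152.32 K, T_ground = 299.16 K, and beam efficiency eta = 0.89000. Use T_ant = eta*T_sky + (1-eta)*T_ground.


T_ant = 0.89000 * 152.32 + (1 - 0.89000) * 299.16 = 168.5 K

168.5 K


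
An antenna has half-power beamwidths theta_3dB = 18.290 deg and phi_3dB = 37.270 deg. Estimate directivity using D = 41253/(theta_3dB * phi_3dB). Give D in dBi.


D_linear = 41253 / (18.290 * 37.270) = 60.51770
D_dBi = 10 * log10(60.51770) = 17.82 dBi

17.82 dBi


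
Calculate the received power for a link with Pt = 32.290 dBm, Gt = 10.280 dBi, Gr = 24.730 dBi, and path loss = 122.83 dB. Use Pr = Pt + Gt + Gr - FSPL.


Pr = 32.290 + 10.280 + 24.730 - 122.83 = -55.53 dBm

-55.53 dBm


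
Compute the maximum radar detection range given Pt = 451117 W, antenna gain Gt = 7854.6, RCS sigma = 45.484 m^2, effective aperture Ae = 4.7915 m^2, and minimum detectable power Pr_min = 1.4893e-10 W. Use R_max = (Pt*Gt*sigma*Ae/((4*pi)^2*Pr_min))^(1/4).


R^4 = 451117*7854.6*45.484*4.7915 / ((4*pi)^2 * 1.4893e-10) = 3.283534e+19
R_max = 3.283534e+19^0.25 = 75698 m

75698 m


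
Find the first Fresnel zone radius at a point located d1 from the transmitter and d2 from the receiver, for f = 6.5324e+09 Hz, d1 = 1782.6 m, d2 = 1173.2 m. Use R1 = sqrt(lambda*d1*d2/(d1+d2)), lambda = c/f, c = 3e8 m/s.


lambda = c / f = 3.0000e+08 / 6.5324e+09 = 0.04592493 m
R1 = sqrt(0.04592493 * 1782.6 * 1173.2 / (1782.6 + 1173.2)) = 5.700 m

5.700 m


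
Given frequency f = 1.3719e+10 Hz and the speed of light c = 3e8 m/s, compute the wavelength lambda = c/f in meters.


lambda = c / f = 3.0000e+08 / 1.3719e+10 = 0.02187 m

0.02187 m


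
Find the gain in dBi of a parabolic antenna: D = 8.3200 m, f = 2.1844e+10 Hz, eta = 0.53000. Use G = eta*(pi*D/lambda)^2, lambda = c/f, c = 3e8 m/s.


lambda = c / f = 3.0000e+08 / 2.1844e+10 = 0.01373375 m
G_linear = 0.53000 * (pi * 8.3200 / 0.01373375)^2 = 1.919747e+06
G_dBi = 10 * log10(1.919747e+06) = 62.83 dBi

62.83 dBi


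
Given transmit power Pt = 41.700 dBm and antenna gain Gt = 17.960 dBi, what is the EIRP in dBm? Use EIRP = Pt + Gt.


EIRP = Pt + Gt = 41.700 + 17.960 = 59.66 dBm

59.66 dBm


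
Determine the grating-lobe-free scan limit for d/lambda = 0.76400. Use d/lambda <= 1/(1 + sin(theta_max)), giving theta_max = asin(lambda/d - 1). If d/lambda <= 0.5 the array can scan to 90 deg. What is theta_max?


lambda/d - 1 = 1/0.76400 - 1 = 0.3089005
theta_max = asin(0.3089005) = 17.99 deg

17.99 deg


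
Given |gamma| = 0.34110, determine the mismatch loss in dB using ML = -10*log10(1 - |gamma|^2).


ML = -10 * log10(1 - 0.34110^2) = -10 * log10(0.88365079) = 0.5372 dB

0.5372 dB


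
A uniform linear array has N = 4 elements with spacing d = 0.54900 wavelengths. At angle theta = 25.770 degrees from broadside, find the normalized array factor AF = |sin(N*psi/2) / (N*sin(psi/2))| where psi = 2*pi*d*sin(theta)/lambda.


psi = 2*pi*0.54900*sin(25.770 deg) = 1.499690 rad
AF = |sin(4*1.499690/2) / (4*sin(1.499690/2))| = 0.05199

0.05199


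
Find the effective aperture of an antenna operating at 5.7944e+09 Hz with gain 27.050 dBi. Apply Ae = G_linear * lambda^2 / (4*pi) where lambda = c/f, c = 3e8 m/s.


lambda = c / f = 3.0000e+08 / 5.7944e+09 = 0.05177413 m
G_linear = 10^(27.050/10) = 506.9907
Ae = G_linear * lambda^2 / (4*pi) = 506.9907 * 0.05177413^2 / (4*pi) = 0.1081 m^2

0.1081 m^2


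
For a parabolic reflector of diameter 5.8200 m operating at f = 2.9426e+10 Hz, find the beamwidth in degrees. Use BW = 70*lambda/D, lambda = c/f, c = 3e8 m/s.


lambda = c / f = 3.0000e+08 / 2.9426e+10 = 0.01019507 m
BW = 70 * 0.01019507 / 5.8200 = 0.1226 deg

0.1226 deg


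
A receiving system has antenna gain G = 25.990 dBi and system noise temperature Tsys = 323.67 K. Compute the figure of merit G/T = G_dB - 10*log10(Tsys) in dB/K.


G/T = 25.990 - 10*log10(323.67) = 25.990 - 25.10102 = 0.8890 dB/K

0.8890 dB/K


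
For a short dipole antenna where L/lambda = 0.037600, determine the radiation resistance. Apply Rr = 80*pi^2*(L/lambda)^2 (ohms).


Rr = 80 * pi^2 * (0.037600)^2 = 80 * 9.869604 * 1.413760e-03 = 1.116 ohm

1.116 ohm


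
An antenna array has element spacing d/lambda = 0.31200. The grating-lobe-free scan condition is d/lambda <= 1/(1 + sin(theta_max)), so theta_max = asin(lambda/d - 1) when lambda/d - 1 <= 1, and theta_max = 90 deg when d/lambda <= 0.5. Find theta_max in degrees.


lambda/d - 1 = 1/0.31200 - 1 = 2.205128 >= 1
d/lambda <= 0.5, so the array can scan to endfire without grating lobes: theta_max = 90 deg

90 deg


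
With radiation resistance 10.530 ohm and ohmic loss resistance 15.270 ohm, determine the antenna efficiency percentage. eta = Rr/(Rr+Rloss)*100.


eta = 10.530 / (10.530 + 15.270) * 100 = 40.81%

40.81%


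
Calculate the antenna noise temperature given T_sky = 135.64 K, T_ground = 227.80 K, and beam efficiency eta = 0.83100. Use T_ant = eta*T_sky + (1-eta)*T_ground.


T_ant = 0.83100 * 135.64 + (1 - 0.83100) * 227.80 = 151.2 K

151.2 K


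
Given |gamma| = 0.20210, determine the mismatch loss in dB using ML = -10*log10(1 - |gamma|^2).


ML = -10 * log10(1 - 0.20210^2) = -10 * log10(0.95915559) = 0.1811 dB

0.1811 dB


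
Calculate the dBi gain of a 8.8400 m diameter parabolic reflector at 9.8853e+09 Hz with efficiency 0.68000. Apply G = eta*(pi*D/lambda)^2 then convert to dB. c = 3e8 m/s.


lambda = c / f = 3.0000e+08 / 9.8853e+09 = 0.03034809 m
G_linear = 0.68000 * (pi * 8.8400 / 0.03034809)^2 = 569443.3
G_dBi = 10 * log10(569443.3) = 57.55 dBi

57.55 dBi


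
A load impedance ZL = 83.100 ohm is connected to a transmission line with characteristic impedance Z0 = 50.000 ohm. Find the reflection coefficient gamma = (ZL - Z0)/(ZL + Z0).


gamma = (83.100 - 50.000) / (83.100 + 50.000) = 0.2487

0.2487


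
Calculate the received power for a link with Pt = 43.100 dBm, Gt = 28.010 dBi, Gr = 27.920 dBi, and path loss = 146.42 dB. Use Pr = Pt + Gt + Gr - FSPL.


Pr = 43.100 + 28.010 + 27.920 - 146.42 = -47.39 dBm

-47.39 dBm


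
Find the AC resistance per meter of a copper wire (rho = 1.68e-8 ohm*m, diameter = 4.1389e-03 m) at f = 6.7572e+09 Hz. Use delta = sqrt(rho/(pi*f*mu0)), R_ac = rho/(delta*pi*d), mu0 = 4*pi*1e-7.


delta = sqrt(1.68e-8 / (pi * 6.7572e+09 * 4*pi*1e-7)) = 7.935812e-07 m
R_ac = 1.68e-8 / (7.935812e-07 * pi * 4.1389e-03) = 1.628 ohm/m

1.628 ohm/m


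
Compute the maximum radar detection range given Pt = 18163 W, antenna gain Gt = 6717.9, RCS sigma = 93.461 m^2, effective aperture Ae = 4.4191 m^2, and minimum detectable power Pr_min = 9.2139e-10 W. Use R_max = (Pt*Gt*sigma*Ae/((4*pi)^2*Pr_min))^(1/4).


R^4 = 18163*6717.9*93.461*4.4191 / ((4*pi)^2 * 9.2139e-10) = 3.463555e+17
R_max = 3.463555e+17^0.25 = 24259 m

24259 m


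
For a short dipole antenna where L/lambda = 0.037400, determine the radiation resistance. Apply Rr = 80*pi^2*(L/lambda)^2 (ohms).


Rr = 80 * pi^2 * (0.037400)^2 = 80 * 9.869604 * 1.398760e-03 = 1.104 ohm

1.104 ohm


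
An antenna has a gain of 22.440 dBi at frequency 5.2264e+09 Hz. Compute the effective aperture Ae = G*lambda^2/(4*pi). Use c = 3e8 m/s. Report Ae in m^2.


lambda = c / f = 3.0000e+08 / 5.2264e+09 = 0.05740089 m
G_linear = 10^(22.440/10) = 175.3881
Ae = G_linear * lambda^2 / (4*pi) = 175.3881 * 0.05740089^2 / (4*pi) = 0.04599 m^2

0.04599 m^2


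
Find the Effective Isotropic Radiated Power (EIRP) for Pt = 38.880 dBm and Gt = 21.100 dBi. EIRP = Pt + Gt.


EIRP = Pt + Gt = 38.880 + 21.100 = 59.98 dBm

59.98 dBm


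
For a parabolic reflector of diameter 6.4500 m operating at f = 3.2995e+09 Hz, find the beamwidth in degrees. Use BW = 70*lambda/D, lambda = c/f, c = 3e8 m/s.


lambda = c / f = 3.0000e+08 / 3.2995e+09 = 0.09092287 m
BW = 70 * 0.09092287 / 6.4500 = 0.9868 deg

0.9868 deg


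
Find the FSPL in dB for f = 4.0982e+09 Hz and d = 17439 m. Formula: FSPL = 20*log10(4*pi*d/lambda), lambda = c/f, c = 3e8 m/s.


lambda = c / f = 3.0000e+08 / 4.0982e+09 = 0.07320287 m
FSPL = 20 * log10(4*pi*17439/0.07320287) = 129.5 dB

129.5 dB


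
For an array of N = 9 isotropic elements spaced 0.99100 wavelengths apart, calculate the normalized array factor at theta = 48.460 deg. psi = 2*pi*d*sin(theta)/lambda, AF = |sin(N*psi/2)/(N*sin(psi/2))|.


psi = 2*pi*0.99100*sin(48.460 deg) = 4.660594 rad
AF = |sin(9*4.660594/2) / (9*sin(4.660594/2))| = 0.1304

0.1304


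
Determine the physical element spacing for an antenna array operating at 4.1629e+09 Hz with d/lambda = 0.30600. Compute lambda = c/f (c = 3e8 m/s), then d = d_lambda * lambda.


lambda = c / f = 3.0000e+08 / 4.1629e+09 = 0.07206515 m
d = 0.30600 * 0.07206515 = 0.02205 m

0.02205 m


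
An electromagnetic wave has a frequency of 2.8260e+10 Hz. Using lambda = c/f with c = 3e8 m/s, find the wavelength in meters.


lambda = c / f = 3.0000e+08 / 2.8260e+10 = 0.01062 m

0.01062 m


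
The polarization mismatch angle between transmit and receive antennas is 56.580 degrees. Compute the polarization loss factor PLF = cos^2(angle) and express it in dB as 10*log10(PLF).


PLF_linear = cos^2(56.580 deg) = 0.3033499
PLF_dB = 10 * log10(0.3033499) = -5.181 dB

-5.181 dB


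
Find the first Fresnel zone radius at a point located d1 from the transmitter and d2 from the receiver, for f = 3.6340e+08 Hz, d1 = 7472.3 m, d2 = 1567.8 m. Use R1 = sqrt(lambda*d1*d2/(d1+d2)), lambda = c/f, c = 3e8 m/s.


lambda = c / f = 3.0000e+08 / 3.6340e+08 = 0.8255366 m
R1 = sqrt(0.8255366 * 7472.3 * 1567.8 / (7472.3 + 1567.8)) = 32.71 m

32.71 m


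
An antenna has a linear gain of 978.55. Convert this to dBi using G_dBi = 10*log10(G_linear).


G_dBi = 10 * log10(978.55) = 29.91 dBi

29.91 dBi


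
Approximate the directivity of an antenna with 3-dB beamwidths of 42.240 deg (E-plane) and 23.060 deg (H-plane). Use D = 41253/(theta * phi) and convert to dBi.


D_linear = 41253 / (42.240 * 23.060) = 42.35184
D_dBi = 10 * log10(42.35184) = 16.27 dBi

16.27 dBi


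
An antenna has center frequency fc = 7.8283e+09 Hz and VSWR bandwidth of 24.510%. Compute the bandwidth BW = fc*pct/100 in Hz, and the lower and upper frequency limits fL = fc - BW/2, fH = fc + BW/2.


BW = 7.8283e+09 * 24.510/100 = 1.918716e+09 Hz
fL = 7.8283e+09 - 1.918716e+09/2 = 6.869e+09 Hz
fH = 7.8283e+09 + 1.918716e+09/2 = 8.788e+09 Hz

BW=1.919e+09 Hz, fL=6.869e+09 Hz, fH=8.788e+09 Hz


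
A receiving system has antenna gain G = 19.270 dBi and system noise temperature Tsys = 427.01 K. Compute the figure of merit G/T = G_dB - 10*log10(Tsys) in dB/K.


G/T = 19.270 - 10*log10(427.01) = 19.270 - 26.30438 = -7.034 dB/K

-7.034 dB/K


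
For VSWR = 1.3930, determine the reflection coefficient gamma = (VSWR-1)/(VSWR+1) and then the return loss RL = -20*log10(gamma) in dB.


gamma = (1.3930 - 1) / (1.3930 + 1) = 0.1642290
RL = -20 * log10(0.1642290) = 15.69 dB

15.69 dB


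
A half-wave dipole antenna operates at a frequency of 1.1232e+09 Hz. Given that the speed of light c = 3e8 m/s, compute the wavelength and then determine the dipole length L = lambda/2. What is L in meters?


lambda = c / f = 3.0000e+08 / 1.1232e+09 = 0.2670940 m
L = lambda / 2 = 0.2670940 / 2 = 0.1335 m

0.1335 m


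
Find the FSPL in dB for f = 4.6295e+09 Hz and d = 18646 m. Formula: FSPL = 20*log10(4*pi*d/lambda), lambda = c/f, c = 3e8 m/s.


lambda = c / f = 3.0000e+08 / 4.6295e+09 = 0.06480181 m
FSPL = 20 * log10(4*pi*18646/0.06480181) = 131.2 dB

131.2 dB


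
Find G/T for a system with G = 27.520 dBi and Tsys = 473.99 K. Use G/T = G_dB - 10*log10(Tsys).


G/T = 27.520 - 10*log10(473.99) = 27.520 - 26.75769 = 0.7623 dB/K

0.7623 dB/K


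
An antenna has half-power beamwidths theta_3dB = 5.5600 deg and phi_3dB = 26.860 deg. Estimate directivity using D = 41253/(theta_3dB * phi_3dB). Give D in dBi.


D_linear = 41253 / (5.5600 * 26.860) = 276.2325
D_dBi = 10 * log10(276.2325) = 24.41 dBi

24.41 dBi


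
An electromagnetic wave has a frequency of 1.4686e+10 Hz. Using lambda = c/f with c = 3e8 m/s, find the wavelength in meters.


lambda = c / f = 3.0000e+08 / 1.4686e+10 = 0.02043 m

0.02043 m


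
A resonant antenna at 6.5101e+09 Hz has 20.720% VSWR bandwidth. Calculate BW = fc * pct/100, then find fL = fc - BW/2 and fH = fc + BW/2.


BW = 6.5101e+09 * 20.720/100 = 1.348893e+09 Hz
fL = 6.5101e+09 - 1.348893e+09/2 = 5.836e+09 Hz
fH = 6.5101e+09 + 1.348893e+09/2 = 7.185e+09 Hz

BW=1.349e+09 Hz, fL=5.836e+09 Hz, fH=7.185e+09 Hz


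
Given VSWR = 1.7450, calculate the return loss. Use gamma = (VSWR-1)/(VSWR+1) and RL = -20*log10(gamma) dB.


gamma = (1.7450 - 1) / (1.7450 + 1) = 0.2714026
RL = -20 * log10(0.2714026) = 11.33 dB

11.33 dB


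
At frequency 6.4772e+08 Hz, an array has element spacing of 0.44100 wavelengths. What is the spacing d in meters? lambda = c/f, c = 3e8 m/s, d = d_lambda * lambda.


lambda = c / f = 3.0000e+08 / 6.4772e+08 = 0.4631631 m
d = 0.44100 * 0.4631631 = 0.2043 m

0.2043 m


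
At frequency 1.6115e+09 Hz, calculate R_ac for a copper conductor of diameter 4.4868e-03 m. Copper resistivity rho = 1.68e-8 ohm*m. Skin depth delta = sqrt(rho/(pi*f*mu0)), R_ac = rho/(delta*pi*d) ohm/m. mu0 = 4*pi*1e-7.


delta = sqrt(1.68e-8 / (pi * 1.6115e+09 * 4*pi*1e-7)) = 1.625023e-06 m
R_ac = 1.68e-8 / (1.625023e-06 * pi * 4.4868e-03) = 0.7334 ohm/m

0.7334 ohm/m


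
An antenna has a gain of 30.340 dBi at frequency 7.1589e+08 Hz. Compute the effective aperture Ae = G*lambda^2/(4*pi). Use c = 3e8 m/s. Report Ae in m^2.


lambda = c / f = 3.0000e+08 / 7.1589e+08 = 0.4190588 m
G_linear = 10^(30.340/10) = 1081.434
Ae = G_linear * lambda^2 / (4*pi) = 1081.434 * 0.4190588^2 / (4*pi) = 15.11 m^2

15.11 m^2


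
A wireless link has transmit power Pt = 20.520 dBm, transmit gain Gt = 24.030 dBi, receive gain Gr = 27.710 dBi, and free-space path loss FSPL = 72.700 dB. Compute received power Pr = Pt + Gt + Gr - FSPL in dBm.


Pr = 20.520 + 24.030 + 27.710 - 72.700 = -0.44 dBm

-0.44 dBm


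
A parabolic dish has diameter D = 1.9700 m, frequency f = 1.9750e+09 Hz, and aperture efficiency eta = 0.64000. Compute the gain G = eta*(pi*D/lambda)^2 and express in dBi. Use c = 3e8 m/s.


lambda = c / f = 3.0000e+08 / 1.9750e+09 = 0.1518987 m
G_linear = 0.64000 * (pi * 1.9700 / 0.1518987)^2 = 1062.439
G_dBi = 10 * log10(1062.439) = 30.26 dBi

30.26 dBi


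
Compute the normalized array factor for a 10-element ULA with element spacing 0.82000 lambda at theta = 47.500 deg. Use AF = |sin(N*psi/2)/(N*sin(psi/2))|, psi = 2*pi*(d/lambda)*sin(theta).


psi = 2*pi*0.82000*sin(47.500 deg) = 3.798609 rad
AF = |sin(10*3.798609/2) / (10*sin(3.798609/2))| = 0.01511

0.01511


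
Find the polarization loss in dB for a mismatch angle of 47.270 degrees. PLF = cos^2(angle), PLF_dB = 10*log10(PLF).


PLF_linear = cos^2(47.270 deg) = 0.4604225
PLF_dB = 10 * log10(0.4604225) = -3.368 dB

-3.368 dB


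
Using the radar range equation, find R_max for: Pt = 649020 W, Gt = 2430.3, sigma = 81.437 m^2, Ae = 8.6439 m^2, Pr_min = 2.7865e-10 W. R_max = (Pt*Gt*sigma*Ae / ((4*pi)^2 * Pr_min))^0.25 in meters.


R^4 = 649020*2430.3*81.437*8.6439 / ((4*pi)^2 * 2.7865e-10) = 2.523310e+19
R_max = 2.523310e+19^0.25 = 70875 m

70875 m


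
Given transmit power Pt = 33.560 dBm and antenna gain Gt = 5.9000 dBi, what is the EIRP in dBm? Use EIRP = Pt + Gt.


EIRP = Pt + Gt = 33.560 + 5.9000 = 39.46 dBm

39.46 dBm


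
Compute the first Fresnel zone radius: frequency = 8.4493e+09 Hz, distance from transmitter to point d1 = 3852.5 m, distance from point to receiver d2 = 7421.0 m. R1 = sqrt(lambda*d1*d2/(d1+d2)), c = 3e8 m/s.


lambda = c / f = 3.0000e+08 / 8.4493e+09 = 0.03550590 m
R1 = sqrt(0.03550590 * 3852.5 * 7421.0 / (3852.5 + 7421.0)) = 9.489 m

9.489 m


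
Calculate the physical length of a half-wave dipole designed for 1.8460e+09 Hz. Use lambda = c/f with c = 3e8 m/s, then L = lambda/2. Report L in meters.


lambda = c / f = 3.0000e+08 / 1.8460e+09 = 0.1625135 m
L = lambda / 2 = 0.1625135 / 2 = 0.08126 m

0.08126 m


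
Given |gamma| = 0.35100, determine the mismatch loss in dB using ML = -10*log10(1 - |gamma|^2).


ML = -10 * log10(1 - 0.35100^2) = -10 * log10(0.876799) = 0.5710 dB

0.5710 dB


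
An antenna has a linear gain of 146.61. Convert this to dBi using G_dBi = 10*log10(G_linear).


G_dBi = 10 * log10(146.61) = 21.66 dBi

21.66 dBi


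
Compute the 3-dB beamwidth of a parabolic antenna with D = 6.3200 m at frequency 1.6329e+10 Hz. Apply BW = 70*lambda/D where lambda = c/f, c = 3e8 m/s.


lambda = c / f = 3.0000e+08 / 1.6329e+10 = 0.01837222 m
BW = 70 * 0.01837222 / 6.3200 = 0.2035 deg

0.2035 deg


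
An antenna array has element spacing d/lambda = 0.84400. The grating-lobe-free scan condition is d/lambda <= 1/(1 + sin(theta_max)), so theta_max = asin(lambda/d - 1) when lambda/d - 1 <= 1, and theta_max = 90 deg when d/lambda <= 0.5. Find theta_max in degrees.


lambda/d - 1 = 1/0.84400 - 1 = 0.1848341
theta_max = asin(0.1848341) = 10.65 deg

10.65 deg


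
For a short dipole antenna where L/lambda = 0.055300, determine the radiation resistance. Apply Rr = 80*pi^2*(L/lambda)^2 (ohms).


Rr = 80 * pi^2 * (0.055300)^2 = 80 * 9.869604 * 3.058090e-03 = 2.415 ohm

2.415 ohm


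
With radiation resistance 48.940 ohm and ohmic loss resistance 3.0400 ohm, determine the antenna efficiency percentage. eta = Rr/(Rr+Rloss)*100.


eta = 48.940 / (48.940 + 3.0400) * 100 = 94.15%

94.15%


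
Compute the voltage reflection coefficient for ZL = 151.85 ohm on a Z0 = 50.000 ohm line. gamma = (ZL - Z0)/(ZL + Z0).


gamma = (151.85 - 50.000) / (151.85 + 50.000) = 0.5046

0.5046


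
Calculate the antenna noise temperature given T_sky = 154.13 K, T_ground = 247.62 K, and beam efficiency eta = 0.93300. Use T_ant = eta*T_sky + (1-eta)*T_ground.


T_ant = 0.93300 * 154.13 + (1 - 0.93300) * 247.62 = 160.4 K

160.4 K


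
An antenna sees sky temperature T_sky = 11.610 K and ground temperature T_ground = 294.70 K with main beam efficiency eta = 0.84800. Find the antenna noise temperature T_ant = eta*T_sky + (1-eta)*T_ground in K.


T_ant = 0.84800 * 11.610 + (1 - 0.84800) * 294.70 = 54.64 K

54.64 K


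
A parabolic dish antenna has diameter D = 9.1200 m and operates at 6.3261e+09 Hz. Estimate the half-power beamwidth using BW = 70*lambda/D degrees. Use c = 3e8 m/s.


lambda = c / f = 3.0000e+08 / 6.3261e+09 = 0.04742258 m
BW = 70 * 0.04742258 / 9.1200 = 0.3640 deg

0.3640 deg
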